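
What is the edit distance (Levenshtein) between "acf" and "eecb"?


Computing edit distance: "acf" -> "eecb"
DP table:
           e    e    c    b
      0    1    2    3    4
  a   1    1    2    3    4
  c   2    2    2    2    3
  f   3    3    3    3    3
Edit distance = dp[3][4] = 3

3


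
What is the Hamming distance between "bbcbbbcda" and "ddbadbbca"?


Comparing "bbcbbbcda" and "ddbadbbca" position by position:
  Position 0: 'b' vs 'd' => differ
  Position 1: 'b' vs 'd' => differ
  Position 2: 'c' vs 'b' => differ
  Position 3: 'b' vs 'a' => differ
  Position 4: 'b' vs 'd' => differ
  Position 5: 'b' vs 'b' => same
  Position 6: 'c' vs 'b' => differ
  Position 7: 'd' vs 'c' => differ
  Position 8: 'a' vs 'a' => same
Total differences (Hamming distance): 7

7


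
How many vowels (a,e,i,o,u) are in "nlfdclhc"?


Input: nlfdclhc
Checking each character:
  'n' at position 0: consonant
  'l' at position 1: consonant
  'f' at position 2: consonant
  'd' at position 3: consonant
  'c' at position 4: consonant
  'l' at position 5: consonant
  'h' at position 6: consonant
  'c' at position 7: consonant
Total vowels: 0

0


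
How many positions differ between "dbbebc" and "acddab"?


Comparing "dbbebc" and "acddab" position by position:
  Position 0: 'd' vs 'a' => DIFFER
  Position 1: 'b' vs 'c' => DIFFER
  Position 2: 'b' vs 'd' => DIFFER
  Position 3: 'e' vs 'd' => DIFFER
  Position 4: 'b' vs 'a' => DIFFER
  Position 5: 'c' vs 'b' => DIFFER
Positions that differ: 6

6


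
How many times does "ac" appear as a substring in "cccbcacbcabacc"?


Searching for "ac" in "cccbcacbcabacc"
Scanning each position:
  Position 0: "cc" => no
  Position 1: "cc" => no
  Position 2: "cb" => no
  Position 3: "bc" => no
  Position 4: "ca" => no
  Position 5: "ac" => MATCH
  Position 6: "cb" => no
  Position 7: "bc" => no
  Position 8: "ca" => no
  Position 9: "ab" => no
  Position 10: "ba" => no
  Position 11: "ac" => MATCH
  Position 12: "cc" => no
Total occurrences: 2

2


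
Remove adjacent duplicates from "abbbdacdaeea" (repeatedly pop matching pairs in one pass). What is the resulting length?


Input: abbbdacdaeea
Stack-based adjacent duplicate removal:
  Read 'a': push. Stack: a
  Read 'b': push. Stack: ab
  Read 'b': matches stack top 'b' => pop. Stack: a
  Read 'b': push. Stack: ab
  Read 'd': push. Stack: abd
  Read 'a': push. Stack: abda
  Read 'c': push. Stack: abdac
  Read 'd': push. Stack: abdacd
  Read 'a': push. Stack: abdacda
  Read 'e': push. Stack: abdacdae
  Read 'e': matches stack top 'e' => pop. Stack: abdacda
  Read 'a': matches stack top 'a' => pop. Stack: abdacd
Final stack: "abdacd" (length 6)

6


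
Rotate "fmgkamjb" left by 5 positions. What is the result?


Input: "fmgkamjb", rotate left by 5
First 5 characters: "fmgka"
Remaining characters: "mjb"
Concatenate remaining + first: "mjb" + "fmgka" = "mjbfmgka"

mjbfmgka


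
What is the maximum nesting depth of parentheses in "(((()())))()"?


Input: "(((()())))()"
Tracking depth:
  Position 0 '(': depth becomes 1
  Position 1 '(': depth becomes 2
  Position 2 '(': depth becomes 3
  Position 3 '(': depth becomes 4
  Position 4 ')': depth becomes 3
  Position 5 '(': depth becomes 4
  Position 6 ')': depth becomes 3
  Position 7 ')': depth becomes 2
  Position 8 ')': depth becomes 1
  Position 9 ')': depth becomes 0
  Position 10 '(': depth becomes 1
  Position 11 ')': depth becomes 0
Maximum depth reached: 4

4


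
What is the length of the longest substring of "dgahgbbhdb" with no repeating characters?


Input: "dgahgbbhdb"
Sliding window (track last position of each char):
  Position 0 ('d'): window [0,0] length 1 -- new best
  Position 1 ('g'): window [0,1] length 2 -- new best
  Position 2 ('a'): window [0,2] length 3 -- new best
  Position 3 ('h'): window [0,3] length 4 -- new best
  Position 4 ('g'): repeat (last at 1), move window start to 2
  Position 4 ('g'): window [2,4] length 3
  Position 5 ('b'): window [2,5] length 4
  Position 6 ('b'): repeat (last at 5), move window start to 6
  Position 6 ('b'): window [6,6] length 1
  Position 7 ('h'): window [6,7] length 2
  Position 8 ('d'): window [6,8] length 3
  Position 9 ('b'): repeat (last at 6), move window start to 7
  Position 9 ('b'): window [7,9] length 3
Longest substring with no repeats: "dgah" with length 4

4


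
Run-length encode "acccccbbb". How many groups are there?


Input: acccccbbb
Scanning for consecutive runs:
  Group 1: 'a' x 1 (positions 0-0)
  Group 2: 'c' x 5 (positions 1-5)
  Group 3: 'b' x 3 (positions 6-8)
Total groups: 3

3


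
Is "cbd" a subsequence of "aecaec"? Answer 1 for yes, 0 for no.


Check if "cbd" is a subsequence of "aecaec"
Greedy scan:
  Position 0 ('a'): no match needed
  Position 1 ('e'): no match needed
  Position 2 ('c'): matches sub[0] = 'c'
  Position 3 ('a'): no match needed
  Position 4 ('e'): no match needed
  Position 5 ('c'): no match needed
Only matched 1/3 characters => not a subsequence

0


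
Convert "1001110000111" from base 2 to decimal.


Input: "1001110000111" in base 2
Positional expansion:
  Digit '1' (value 1) x 2^12 = 4096
  Digit '0' (value 0) x 2^11 = 0
  Digit '0' (value 0) x 2^10 = 0
  Digit '1' (value 1) x 2^9 = 512
  Digit '1' (value 1) x 2^8 = 256
  Digit '1' (value 1) x 2^7 = 128
  Digit '0' (value 0) x 2^6 = 0
  Digit '0' (value 0) x 2^5 = 0
  Digit '0' (value 0) x 2^4 = 0
  Digit '0' (value 0) x 2^3 = 0
  Digit '1' (value 1) x 2^2 = 4
  Digit '1' (value 1) x 2^1 = 2
  Digit '1' (value 1) x 2^0 = 1
Sum = 4999

4999


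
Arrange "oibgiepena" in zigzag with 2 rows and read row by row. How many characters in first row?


Zigzag "oibgiepena" into 2 rows:
Placing characters:
  'o' => row 0
  'i' => row 1
  'b' => row 0
  'g' => row 1
  'i' => row 0
  'e' => row 1
  'p' => row 0
  'e' => row 1
  'n' => row 0
  'a' => row 1
Rows:
  Row 0: "obipn"
  Row 1: "igeea"
First row length: 5

5


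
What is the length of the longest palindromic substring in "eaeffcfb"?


Input: "eaeffcfb"
Checking substrings for palindromes:
  [0:3] "eae" (len 3) => palindrome
  [4:7] "fcf" (len 3) => palindrome
  [3:5] "ff" (len 2) => palindrome
Longest palindromic substring: "eae" with length 3

3


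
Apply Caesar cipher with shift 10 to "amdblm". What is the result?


Caesar cipher: shift "amdblm" by 10
  'a' (pos 0) + 10 = pos 10 = 'k'
  'm' (pos 12) + 10 = pos 22 = 'w'
  'd' (pos 3) + 10 = pos 13 = 'n'
  'b' (pos 1) + 10 = pos 11 = 'l'
  'l' (pos 11) + 10 = pos 21 = 'v'
  'm' (pos 12) + 10 = pos 22 = 'w'
Result: kwnlvw

kwnlvw


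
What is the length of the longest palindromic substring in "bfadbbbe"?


Input: "bfadbbbe"
Checking substrings for palindromes:
  [4:7] "bbb" (len 3) => palindrome
  [4:6] "bb" (len 2) => palindrome
  [5:7] "bb" (len 2) => palindrome
Longest palindromic substring: "bbb" with length 3

3


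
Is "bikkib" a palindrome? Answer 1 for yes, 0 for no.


Input: bikkib
Reversed: bikkib
  Compare pos 0 ('b') with pos 5 ('b'): match
  Compare pos 1 ('i') with pos 4 ('i'): match
  Compare pos 2 ('k') with pos 3 ('k'): match
Result: palindrome

1


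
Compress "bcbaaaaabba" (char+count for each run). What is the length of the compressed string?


Input: bcbaaaaabba
Runs:
  'b' x 1 => "b1"
  'c' x 1 => "c1"
  'b' x 1 => "b1"
  'a' x 5 => "a5"
  'b' x 2 => "b2"
  'a' x 1 => "a1"
Compressed: "b1c1b1a5b2a1"
Compressed length: 12

12


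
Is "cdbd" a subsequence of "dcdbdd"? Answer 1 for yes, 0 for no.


Check if "cdbd" is a subsequence of "dcdbdd"
Greedy scan:
  Position 0 ('d'): no match needed
  Position 1 ('c'): matches sub[0] = 'c'
  Position 2 ('d'): matches sub[1] = 'd'
  Position 3 ('b'): matches sub[2] = 'b'
  Position 4 ('d'): matches sub[3] = 'd'
  Position 5 ('d'): no match needed
All 4 characters matched => is a subsequence

1


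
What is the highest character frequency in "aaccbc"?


Input: aaccbc
Character counts:
  'a': 2
  'b': 1
  'c': 3
Maximum frequency: 3

3


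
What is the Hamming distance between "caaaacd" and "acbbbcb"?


Comparing "caaaacd" and "acbbbcb" position by position:
  Position 0: 'c' vs 'a' => differ
  Position 1: 'a' vs 'c' => differ
  Position 2: 'a' vs 'b' => differ
  Position 3: 'a' vs 'b' => differ
  Position 4: 'a' vs 'b' => differ
  Position 5: 'c' vs 'c' => same
  Position 6: 'd' vs 'b' => differ
Total differences (Hamming distance): 6

6


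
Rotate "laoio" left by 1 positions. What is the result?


Input: "laoio", rotate left by 1
First 1 characters: "l"
Remaining characters: "aoio"
Concatenate remaining + first: "aoio" + "l" = "aoiol"

aoiol


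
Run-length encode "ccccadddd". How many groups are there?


Input: ccccadddd
Scanning for consecutive runs:
  Group 1: 'c' x 4 (positions 0-3)
  Group 2: 'a' x 1 (positions 4-4)
  Group 3: 'd' x 4 (positions 5-8)
Total groups: 3

3


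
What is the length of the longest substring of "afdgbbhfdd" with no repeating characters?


Input: "afdgbbhfdd"
Sliding window (track last position of each char):
  Position 0 ('a'): window [0,0] length 1 -- new best
  Position 1 ('f'): window [0,1] length 2 -- new best
  Position 2 ('d'): window [0,2] length 3 -- new best
  Position 3 ('g'): window [0,3] length 4 -- new best
  Position 4 ('b'): window [0,4] length 5 -- new best
  Position 5 ('b'): repeat (last at 4), move window start to 5
  Position 5 ('b'): window [5,5] length 1
  Position 6 ('h'): window [5,6] length 2
  Position 7 ('f'): window [5,7] length 3
  Position 8 ('d'): window [5,8] length 4
  Position 9 ('d'): repeat (last at 8), move window start to 9
  Position 9 ('d'): window [9,9] length 1
Longest substring with no repeats: "afdgb" with length 5

5


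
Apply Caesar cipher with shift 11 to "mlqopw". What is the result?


Caesar cipher: shift "mlqopw" by 11
  'm' (pos 12) + 11 = pos 23 = 'x'
  'l' (pos 11) + 11 = pos 22 = 'w'
  'q' (pos 16) + 11 = pos 1 = 'b'
  'o' (pos 14) + 11 = pos 25 = 'z'
  'p' (pos 15) + 11 = pos 0 = 'a'
  'w' (pos 22) + 11 = pos 7 = 'h'
Result: xwbzah

xwbzah


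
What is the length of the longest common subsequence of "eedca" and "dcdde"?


LCS of "eedca" and "dcdde"
DP table:
           d    c    d    d    e
      0    0    0    0    0    0
  e   0    0    0    0    0    1
  e   0    0    0    0    0    1
  d   0    1    1    1    1    1
  c   0    1    2    2    2    2
  a   0    1    2    2    2    2
LCS length = dp[5][5] = 2

2


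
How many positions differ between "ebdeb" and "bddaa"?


Comparing "ebdeb" and "bddaa" position by position:
  Position 0: 'e' vs 'b' => DIFFER
  Position 1: 'b' vs 'd' => DIFFER
  Position 2: 'd' vs 'd' => same
  Position 3: 'e' vs 'a' => DIFFER
  Position 4: 'b' vs 'a' => DIFFER
Positions that differ: 4

4


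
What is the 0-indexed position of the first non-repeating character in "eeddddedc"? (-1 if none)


Input: eeddddedc
Character frequencies:
  'c': 1
  'd': 5
  'e': 3
Scanning left to right for freq == 1:
  Position 0 ('e'): freq=3, skip
  Position 1 ('e'): freq=3, skip
  Position 2 ('d'): freq=5, skip
  Position 3 ('d'): freq=5, skip
  Position 4 ('d'): freq=5, skip
  Position 5 ('d'): freq=5, skip
  Position 6 ('e'): freq=3, skip
  Position 7 ('d'): freq=5, skip
  Position 8 ('c'): unique! => answer = 8

8


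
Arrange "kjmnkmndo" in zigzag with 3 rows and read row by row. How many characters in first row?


Zigzag "kjmnkmndo" into 3 rows:
Placing characters:
  'k' => row 0
  'j' => row 1
  'm' => row 2
  'n' => row 1
  'k' => row 0
  'm' => row 1
  'n' => row 2
  'd' => row 1
  'o' => row 0
Rows:
  Row 0: "kko"
  Row 1: "jnmd"
  Row 2: "mn"
First row length: 3

3


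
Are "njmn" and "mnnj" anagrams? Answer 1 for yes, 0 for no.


Strings: "njmn", "mnnj"
Sorted first:  jmnn
Sorted second: jmnn
Sorted forms match => anagrams

1


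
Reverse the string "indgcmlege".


Input: indgcmlege
Reading characters right to left:
  Position 9: 'e'
  Position 8: 'g'
  Position 7: 'e'
  Position 6: 'l'
  Position 5: 'm'
  Position 4: 'c'
  Position 3: 'g'
  Position 2: 'd'
  Position 1: 'n'
  Position 0: 'i'
Reversed: egelmcgdni

egelmcgdni


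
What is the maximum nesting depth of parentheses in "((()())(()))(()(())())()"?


Input: "((()())(()))(()(())())()"
Tracking depth:
  Position 0 '(': depth becomes 1
  Position 1 '(': depth becomes 2
  Position 2 '(': depth becomes 3
  Position 3 ')': depth becomes 2
  Position 4 '(': depth becomes 3
  Position 5 ')': depth becomes 2
  Position 6 ')': depth becomes 1
  Position 7 '(': depth becomes 2
  Position 8 '(': depth becomes 3
  Position 9 ')': depth becomes 2
  Position 10 ')': depth becomes 1
  Position 11 ')': depth becomes 0
  Position 12 '(': depth becomes 1
  Position 13 '(': depth becomes 2
  Position 14 ')': depth becomes 1
  Position 15 '(': depth becomes 2
  Position 16 '(': depth becomes 3
  Position 17 ')': depth becomes 2
  Position 18 ')': depth becomes 1
  Position 19 '(': depth becomes 2
  Position 20 ')': depth becomes 1
  Position 21 ')': depth becomes 0
  Position 22 '(': depth becomes 1
  Position 23 ')': depth becomes 0
Maximum depth reached: 3

3


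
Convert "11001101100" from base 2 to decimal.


Input: "11001101100" in base 2
Positional expansion:
  Digit '1' (value 1) x 2^10 = 1024
  Digit '1' (value 1) x 2^9 = 512
  Digit '0' (value 0) x 2^8 = 0
  Digit '0' (value 0) x 2^7 = 0
  Digit '1' (value 1) x 2^6 = 64
  Digit '1' (value 1) x 2^5 = 32
  Digit '0' (value 0) x 2^4 = 0
  Digit '1' (value 1) x 2^3 = 8
  Digit '1' (value 1) x 2^2 = 4
  Digit '0' (value 0) x 2^1 = 0
  Digit '0' (value 0) x 2^0 = 0
Sum = 1644

1644


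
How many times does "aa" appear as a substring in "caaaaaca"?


Searching for "aa" in "caaaaaca"
Scanning each position:
  Position 0: "ca" => no
  Position 1: "aa" => MATCH
  Position 2: "aa" => MATCH
  Position 3: "aa" => MATCH
  Position 4: "aa" => MATCH
  Position 5: "ac" => no
  Position 6: "ca" => no
Total occurrences: 4

4


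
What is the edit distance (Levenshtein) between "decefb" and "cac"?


Computing edit distance: "decefb" -> "cac"
DP table:
           c    a    c
      0    1    2    3
  d   1    1    2    3
  e   2    2    2    3
  c   3    2    3    2
  e   4    3    3    3
  f   5    4    4    4
  b   6    5    5    5
Edit distance = dp[6][3] = 5

5


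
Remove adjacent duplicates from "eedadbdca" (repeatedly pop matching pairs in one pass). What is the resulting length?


Input: eedadbdca
Stack-based adjacent duplicate removal:
  Read 'e': push. Stack: e
  Read 'e': matches stack top 'e' => pop. Stack: (empty)
  Read 'd': push. Stack: d
  Read 'a': push. Stack: da
  Read 'd': push. Stack: dad
  Read 'b': push. Stack: dadb
  Read 'd': push. Stack: dadbd
  Read 'c': push. Stack: dadbdc
  Read 'a': push. Stack: dadbdca
Final stack: "dadbdca" (length 7)

7


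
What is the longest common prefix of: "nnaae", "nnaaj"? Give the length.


Words: nnaae, nnaaj
  Position 0: all 'n' => match
  Position 1: all 'n' => match
  Position 2: all 'a' => match
  Position 3: all 'a' => match
  Position 4: ('e', 'j') => mismatch, stop
LCP = "nnaa" (length 4)

4


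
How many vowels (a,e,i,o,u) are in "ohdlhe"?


Input: ohdlhe
Checking each character:
  'o' at position 0: vowel (running total: 1)
  'h' at position 1: consonant
  'd' at position 2: consonant
  'l' at position 3: consonant
  'h' at position 4: consonant
  'e' at position 5: vowel (running total: 2)
Total vowels: 2

2


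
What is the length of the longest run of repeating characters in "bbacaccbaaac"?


Input: "bbacaccbaaac"
Scanning for longest run:
  Position 1 ('b'): continues run of 'b', length=2
  Position 2 ('a'): new char, reset run to 1
  Position 3 ('c'): new char, reset run to 1
  Position 4 ('a'): new char, reset run to 1
  Position 5 ('c'): new char, reset run to 1
  Position 6 ('c'): continues run of 'c', length=2
  Position 7 ('b'): new char, reset run to 1
  Position 8 ('a'): new char, reset run to 1
  Position 9 ('a'): continues run of 'a', length=2
  Position 10 ('a'): continues run of 'a', length=3
  Position 11 ('c'): new char, reset run to 1
Longest run: 'a' with length 3

3


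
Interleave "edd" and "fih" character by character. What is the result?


Interleaving "edd" and "fih":
  Position 0: 'e' from first, 'f' from second => "ef"
  Position 1: 'd' from first, 'i' from second => "di"
  Position 2: 'd' from first, 'h' from second => "dh"
Result: efdidh

efdidh


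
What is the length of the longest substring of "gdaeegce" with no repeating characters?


Input: "gdaeegce"
Sliding window (track last position of each char):
  Position 0 ('g'): window [0,0] length 1 -- new best
  Position 1 ('d'): window [0,1] length 2 -- new best
  Position 2 ('a'): window [0,2] length 3 -- new best
  Position 3 ('e'): window [0,3] length 4 -- new best
  Position 4 ('e'): repeat (last at 3), move window start to 4
  Position 4 ('e'): window [4,4] length 1
  Position 5 ('g'): window [4,5] length 2
  Position 6 ('c'): window [4,6] length 3
  Position 7 ('e'): repeat (last at 4), move window start to 5
  Position 7 ('e'): window [5,7] length 3
Longest substring with no repeats: "gdae" with length 4

4


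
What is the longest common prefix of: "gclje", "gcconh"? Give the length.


Words: gclje, gcconh
  Position 0: all 'g' => match
  Position 1: all 'c' => match
  Position 2: ('l', 'c') => mismatch, stop
LCP = "gc" (length 2)

2


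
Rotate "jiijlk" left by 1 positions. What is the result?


Input: "jiijlk", rotate left by 1
First 1 characters: "j"
Remaining characters: "iijlk"
Concatenate remaining + first: "iijlk" + "j" = "iijlkj"

iijlkj


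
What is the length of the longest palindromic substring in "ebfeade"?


Input: "ebfeade"
Checking substrings for palindromes:
  No multi-char palindromic substrings found
Longest palindromic substring: "e" with length 1

1


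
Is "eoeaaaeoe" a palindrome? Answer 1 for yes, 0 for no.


Input: eoeaaaeoe
Reversed: eoeaaaeoe
  Compare pos 0 ('e') with pos 8 ('e'): match
  Compare pos 1 ('o') with pos 7 ('o'): match
  Compare pos 2 ('e') with pos 6 ('e'): match
  Compare pos 3 ('a') with pos 5 ('a'): match
Result: palindrome

1


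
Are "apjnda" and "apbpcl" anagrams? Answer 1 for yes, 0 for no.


Strings: "apjnda", "apbpcl"
Sorted first:  aadjnp
Sorted second: abclpp
Differ at position 1: 'a' vs 'b' => not anagrams

0


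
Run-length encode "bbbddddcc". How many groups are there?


Input: bbbddddcc
Scanning for consecutive runs:
  Group 1: 'b' x 3 (positions 0-2)
  Group 2: 'd' x 4 (positions 3-6)
  Group 3: 'c' x 2 (positions 7-8)
Total groups: 3

3


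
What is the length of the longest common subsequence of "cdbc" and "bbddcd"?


LCS of "cdbc" and "bbddcd"
DP table:
           b    b    d    d    c    d
      0    0    0    0    0    0    0
  c   0    0    0    0    0    1    1
  d   0    0    0    1    1    1    2
  b   0    1    1    1    1    1    2
  c   0    1    1    1    1    2    2
LCS length = dp[4][6] = 2

2


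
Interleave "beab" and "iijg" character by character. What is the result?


Interleaving "beab" and "iijg":
  Position 0: 'b' from first, 'i' from second => "bi"
  Position 1: 'e' from first, 'i' from second => "ei"
  Position 2: 'a' from first, 'j' from second => "aj"
  Position 3: 'b' from first, 'g' from second => "bg"
Result: bieiajbg

bieiajbg


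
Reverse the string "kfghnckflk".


Input: kfghnckflk
Reading characters right to left:
  Position 9: 'k'
  Position 8: 'l'
  Position 7: 'f'
  Position 6: 'k'
  Position 5: 'c'
  Position 4: 'n'
  Position 3: 'h'
  Position 2: 'g'
  Position 1: 'f'
  Position 0: 'k'
Reversed: klfkcnhgfk

klfkcnhgfk


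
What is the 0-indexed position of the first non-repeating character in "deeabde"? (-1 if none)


Input: deeabde
Character frequencies:
  'a': 1
  'b': 1
  'd': 2
  'e': 3
Scanning left to right for freq == 1:
  Position 0 ('d'): freq=2, skip
  Position 1 ('e'): freq=3, skip
  Position 2 ('e'): freq=3, skip
  Position 3 ('a'): unique! => answer = 3

3


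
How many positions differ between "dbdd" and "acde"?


Comparing "dbdd" and "acde" position by position:
  Position 0: 'd' vs 'a' => DIFFER
  Position 1: 'b' vs 'c' => DIFFER
  Position 2: 'd' vs 'd' => same
  Position 3: 'd' vs 'e' => DIFFER
Positions that differ: 3

3


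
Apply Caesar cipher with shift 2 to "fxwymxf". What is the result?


Caesar cipher: shift "fxwymxf" by 2
  'f' (pos 5) + 2 = pos 7 = 'h'
  'x' (pos 23) + 2 = pos 25 = 'z'
  'w' (pos 22) + 2 = pos 24 = 'y'
  'y' (pos 24) + 2 = pos 0 = 'a'
  'm' (pos 12) + 2 = pos 14 = 'o'
  'x' (pos 23) + 2 = pos 25 = 'z'
  'f' (pos 5) + 2 = pos 7 = 'h'
Result: hzyaozh

hzyaozh


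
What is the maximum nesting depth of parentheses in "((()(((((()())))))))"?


Input: "((()(((((()())))))))"
Tracking depth:
  Position 0 '(': depth becomes 1
  Position 1 '(': depth becomes 2
  Position 2 '(': depth becomes 3
  Position 3 ')': depth becomes 2
  Position 4 '(': depth becomes 3
  Position 5 '(': depth becomes 4
  Position 6 '(': depth becomes 5
  Position 7 '(': depth becomes 6
  Position 8 '(': depth becomes 7
  Position 9 '(': depth becomes 8
  Position 10 ')': depth becomes 7
  Position 11 '(': depth becomes 8
  Position 12 ')': depth becomes 7
  Position 13 ')': depth becomes 6
  Position 14 ')': depth becomes 5
  Position 15 ')': depth becomes 4
  Position 16 ')': depth becomes 3
  Position 17 ')': depth becomes 2
  Position 18 ')': depth becomes 1
  Position 19 ')': depth becomes 0
Maximum depth reached: 8

8


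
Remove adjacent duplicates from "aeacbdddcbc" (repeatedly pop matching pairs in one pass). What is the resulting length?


Input: aeacbdddcbc
Stack-based adjacent duplicate removal:
  Read 'a': push. Stack: a
  Read 'e': push. Stack: ae
  Read 'a': push. Stack: aea
  Read 'c': push. Stack: aeac
  Read 'b': push. Stack: aeacb
  Read 'd': push. Stack: aeacbd
  Read 'd': matches stack top 'd' => pop. Stack: aeacb
  Read 'd': push. Stack: aeacbd
  Read 'c': push. Stack: aeacbdc
  Read 'b': push. Stack: aeacbdcb
  Read 'c': push. Stack: aeacbdcbc
Final stack: "aeacbdcbc" (length 9)

9


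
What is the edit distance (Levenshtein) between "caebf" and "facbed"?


Computing edit distance: "caebf" -> "facbed"
DP table:
           f    a    c    b    e    d
      0    1    2    3    4    5    6
  c   1    1    2    2    3    4    5
  a   2    2    1    2    3    4    5
  e   3    3    2    2    3    3    4
  b   4    4    3    3    2    3    4
  f   5    4    4    4    3    3    4
Edit distance = dp[5][6] = 4

4


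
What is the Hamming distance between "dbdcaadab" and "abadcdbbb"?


Comparing "dbdcaadab" and "abadcdbbb" position by position:
  Position 0: 'd' vs 'a' => differ
  Position 1: 'b' vs 'b' => same
  Position 2: 'd' vs 'a' => differ
  Position 3: 'c' vs 'd' => differ
  Position 4: 'a' vs 'c' => differ
  Position 5: 'a' vs 'd' => differ
  Position 6: 'd' vs 'b' => differ
  Position 7: 'a' vs 'b' => differ
  Position 8: 'b' vs 'b' => same
Total differences (Hamming distance): 7

7


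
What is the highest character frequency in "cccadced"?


Input: cccadced
Character counts:
  'a': 1
  'c': 4
  'd': 2
  'e': 1
Maximum frequency: 4

4


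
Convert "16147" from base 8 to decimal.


Input: "16147" in base 8
Positional expansion:
  Digit '1' (value 1) x 8^4 = 4096
  Digit '6' (value 6) x 8^3 = 3072
  Digit '1' (value 1) x 8^2 = 64
  Digit '4' (value 4) x 8^1 = 32
  Digit '7' (value 7) x 8^0 = 7
Sum = 7271

7271


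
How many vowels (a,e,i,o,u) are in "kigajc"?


Input: kigajc
Checking each character:
  'k' at position 0: consonant
  'i' at position 1: vowel (running total: 1)
  'g' at position 2: consonant
  'a' at position 3: vowel (running total: 2)
  'j' at position 4: consonant
  'c' at position 5: consonant
Total vowels: 2

2


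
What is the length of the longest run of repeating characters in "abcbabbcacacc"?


Input: "abcbabbcacacc"
Scanning for longest run:
  Position 1 ('b'): new char, reset run to 1
  Position 2 ('c'): new char, reset run to 1
  Position 3 ('b'): new char, reset run to 1
  Position 4 ('a'): new char, reset run to 1
  Position 5 ('b'): new char, reset run to 1
  Position 6 ('b'): continues run of 'b', length=2
  Position 7 ('c'): new char, reset run to 1
  Position 8 ('a'): new char, reset run to 1
  Position 9 ('c'): new char, reset run to 1
  Position 10 ('a'): new char, reset run to 1
  Position 11 ('c'): new char, reset run to 1
  Position 12 ('c'): continues run of 'c', length=2
Longest run: 'b' with length 2

2


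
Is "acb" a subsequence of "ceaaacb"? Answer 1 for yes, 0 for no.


Check if "acb" is a subsequence of "ceaaacb"
Greedy scan:
  Position 0 ('c'): no match needed
  Position 1 ('e'): no match needed
  Position 2 ('a'): matches sub[0] = 'a'
  Position 3 ('a'): no match needed
  Position 4 ('a'): no match needed
  Position 5 ('c'): matches sub[1] = 'c'
  Position 6 ('b'): matches sub[2] = 'b'
All 3 characters matched => is a subsequence

1


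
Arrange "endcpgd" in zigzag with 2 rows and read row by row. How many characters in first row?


Zigzag "endcpgd" into 2 rows:
Placing characters:
  'e' => row 0
  'n' => row 1
  'd' => row 0
  'c' => row 1
  'p' => row 0
  'g' => row 1
  'd' => row 0
Rows:
  Row 0: "edpd"
  Row 1: "ncg"
First row length: 4

4


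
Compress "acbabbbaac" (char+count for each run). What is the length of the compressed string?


Input: acbabbbaac
Runs:
  'a' x 1 => "a1"
  'c' x 1 => "c1"
  'b' x 1 => "b1"
  'a' x 1 => "a1"
  'b' x 3 => "b3"
  'a' x 2 => "a2"
  'c' x 1 => "c1"
Compressed: "a1c1b1a1b3a2c1"
Compressed length: 14

14


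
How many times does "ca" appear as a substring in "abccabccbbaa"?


Searching for "ca" in "abccabccbbaa"
Scanning each position:
  Position 0: "ab" => no
  Position 1: "bc" => no
  Position 2: "cc" => no
  Position 3: "ca" => MATCH
  Position 4: "ab" => no
  Position 5: "bc" => no
  Position 6: "cc" => no
  Position 7: "cb" => no
  Position 8: "bb" => no
  Position 9: "ba" => no
  Position 10: "aa" => no
Total occurrences: 1

1


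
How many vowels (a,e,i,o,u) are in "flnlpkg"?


Input: flnlpkg
Checking each character:
  'f' at position 0: consonant
  'l' at position 1: consonant
  'n' at position 2: consonant
  'l' at position 3: consonant
  'p' at position 4: consonant
  'k' at position 5: consonant
  'g' at position 6: consonant
Total vowels: 0

0


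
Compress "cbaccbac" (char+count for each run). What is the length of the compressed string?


Input: cbaccbac
Runs:
  'c' x 1 => "c1"
  'b' x 1 => "b1"
  'a' x 1 => "a1"
  'c' x 2 => "c2"
  'b' x 1 => "b1"
  'a' x 1 => "a1"
  'c' x 1 => "c1"
Compressed: "c1b1a1c2b1a1c1"
Compressed length: 14

14


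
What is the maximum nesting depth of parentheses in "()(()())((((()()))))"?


Input: "()(()())((((()()))))"
Tracking depth:
  Position 0 '(': depth becomes 1
  Position 1 ')': depth becomes 0
  Position 2 '(': depth becomes 1
  Position 3 '(': depth becomes 2
  Position 4 ')': depth becomes 1
  Position 5 '(': depth becomes 2
  Position 6 ')': depth becomes 1
  Position 7 ')': depth becomes 0
  Position 8 '(': depth becomes 1
  Position 9 '(': depth becomes 2
  Position 10 '(': depth becomes 3
  Position 11 '(': depth becomes 4
  Position 12 '(': depth becomes 5
  Position 13 ')': depth becomes 4
  Position 14 '(': depth becomes 5
  Position 15 ')': depth becomes 4
  Position 16 ')': depth becomes 3
  Position 17 ')': depth becomes 2
  Position 18 ')': depth becomes 1
  Position 19 ')': depth becomes 0
Maximum depth reached: 5

5


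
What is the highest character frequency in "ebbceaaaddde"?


Input: ebbceaaaddde
Character counts:
  'a': 3
  'b': 2
  'c': 1
  'd': 3
  'e': 3
Maximum frequency: 3

3


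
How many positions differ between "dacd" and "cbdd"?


Comparing "dacd" and "cbdd" position by position:
  Position 0: 'd' vs 'c' => DIFFER
  Position 1: 'a' vs 'b' => DIFFER
  Position 2: 'c' vs 'd' => DIFFER
  Position 3: 'd' vs 'd' => same
Positions that differ: 3

3


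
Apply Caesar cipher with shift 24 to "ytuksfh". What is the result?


Caesar cipher: shift "ytuksfh" by 24
  'y' (pos 24) + 24 = pos 22 = 'w'
  't' (pos 19) + 24 = pos 17 = 'r'
  'u' (pos 20) + 24 = pos 18 = 's'
  'k' (pos 10) + 24 = pos 8 = 'i'
  's' (pos 18) + 24 = pos 16 = 'q'
  'f' (pos 5) + 24 = pos 3 = 'd'
  'h' (pos 7) + 24 = pos 5 = 'f'
Result: wrsiqdf

wrsiqdf


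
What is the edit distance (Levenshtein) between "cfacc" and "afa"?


Computing edit distance: "cfacc" -> "afa"
DP table:
           a    f    a
      0    1    2    3
  c   1    1    2    3
  f   2    2    1    2
  a   3    2    2    1
  c   4    3    3    2
  c   5    4    4    3
Edit distance = dp[5][3] = 3

3


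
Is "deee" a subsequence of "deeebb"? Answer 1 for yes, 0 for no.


Check if "deee" is a subsequence of "deeebb"
Greedy scan:
  Position 0 ('d'): matches sub[0] = 'd'
  Position 1 ('e'): matches sub[1] = 'e'
  Position 2 ('e'): matches sub[2] = 'e'
  Position 3 ('e'): matches sub[3] = 'e'
  Position 4 ('b'): no match needed
  Position 5 ('b'): no match needed
All 4 characters matched => is a subsequence

1


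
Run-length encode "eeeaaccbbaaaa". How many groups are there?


Input: eeeaaccbbaaaa
Scanning for consecutive runs:
  Group 1: 'e' x 3 (positions 0-2)
  Group 2: 'a' x 2 (positions 3-4)
  Group 3: 'c' x 2 (positions 5-6)
  Group 4: 'b' x 2 (positions 7-8)
  Group 5: 'a' x 4 (positions 9-12)
Total groups: 5

5


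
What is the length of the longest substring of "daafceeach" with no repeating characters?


Input: "daafceeach"
Sliding window (track last position of each char):
  Position 0 ('d'): window [0,0] length 1 -- new best
  Position 1 ('a'): window [0,1] length 2 -- new best
  Position 2 ('a'): repeat (last at 1), move window start to 2
  Position 2 ('a'): window [2,2] length 1
  Position 3 ('f'): window [2,3] length 2
  Position 4 ('c'): window [2,4] length 3 -- new best
  Position 5 ('e'): window [2,5] length 4 -- new best
  Position 6 ('e'): repeat (last at 5), move window start to 6
  Position 6 ('e'): window [6,6] length 1
  Position 7 ('a'): window [6,7] length 2
  Position 8 ('c'): window [6,8] length 3
  Position 9 ('h'): window [6,9] length 4
Longest substring with no repeats: "afce" with length 4

4


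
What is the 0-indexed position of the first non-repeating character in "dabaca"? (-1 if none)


Input: dabaca
Character frequencies:
  'a': 3
  'b': 1
  'c': 1
  'd': 1
Scanning left to right for freq == 1:
  Position 0 ('d'): unique! => answer = 0

0


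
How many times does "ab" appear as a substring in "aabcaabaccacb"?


Searching for "ab" in "aabcaabaccacb"
Scanning each position:
  Position 0: "aa" => no
  Position 1: "ab" => MATCH
  Position 2: "bc" => no
  Position 3: "ca" => no
  Position 4: "aa" => no
  Position 5: "ab" => MATCH
  Position 6: "ba" => no
  Position 7: "ac" => no
  Position 8: "cc" => no
  Position 9: "ca" => no
  Position 10: "ac" => no
  Position 11: "cb" => no
Total occurrences: 2

2


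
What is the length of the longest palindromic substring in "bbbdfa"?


Input: "bbbdfa"
Checking substrings for palindromes:
  [0:3] "bbb" (len 3) => palindrome
  [0:2] "bb" (len 2) => palindrome
  [1:3] "bb" (len 2) => palindrome
Longest palindromic substring: "bbb" with length 3

3


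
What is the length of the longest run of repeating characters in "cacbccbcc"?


Input: "cacbccbcc"
Scanning for longest run:
  Position 1 ('a'): new char, reset run to 1
  Position 2 ('c'): new char, reset run to 1
  Position 3 ('b'): new char, reset run to 1
  Position 4 ('c'): new char, reset run to 1
  Position 5 ('c'): continues run of 'c', length=2
  Position 6 ('b'): new char, reset run to 1
  Position 7 ('c'): new char, reset run to 1
  Position 8 ('c'): continues run of 'c', length=2
Longest run: 'c' with length 2

2


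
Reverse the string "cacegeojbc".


Input: cacegeojbc
Reading characters right to left:
  Position 9: 'c'
  Position 8: 'b'
  Position 7: 'j'
  Position 6: 'o'
  Position 5: 'e'
  Position 4: 'g'
  Position 3: 'e'
  Position 2: 'c'
  Position 1: 'a'
  Position 0: 'c'
Reversed: cbjoegecac

cbjoegecac


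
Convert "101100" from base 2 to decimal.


Input: "101100" in base 2
Positional expansion:
  Digit '1' (value 1) x 2^5 = 32
  Digit '0' (value 0) x 2^4 = 0
  Digit '1' (value 1) x 2^3 = 8
  Digit '1' (value 1) x 2^2 = 4
  Digit '0' (value 0) x 2^1 = 0
  Digit '0' (value 0) x 2^0 = 0
Sum = 44

44


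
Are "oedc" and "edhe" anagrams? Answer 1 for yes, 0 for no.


Strings: "oedc", "edhe"
Sorted first:  cdeo
Sorted second: deeh
Differ at position 0: 'c' vs 'd' => not anagrams

0


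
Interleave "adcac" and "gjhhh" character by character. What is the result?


Interleaving "adcac" and "gjhhh":
  Position 0: 'a' from first, 'g' from second => "ag"
  Position 1: 'd' from first, 'j' from second => "dj"
  Position 2: 'c' from first, 'h' from second => "ch"
  Position 3: 'a' from first, 'h' from second => "ah"
  Position 4: 'c' from first, 'h' from second => "ch"
Result: agdjchahch

agdjchahch


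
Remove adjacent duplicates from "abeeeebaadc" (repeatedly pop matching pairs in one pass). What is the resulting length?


Input: abeeeebaadc
Stack-based adjacent duplicate removal:
  Read 'a': push. Stack: a
  Read 'b': push. Stack: ab
  Read 'e': push. Stack: abe
  Read 'e': matches stack top 'e' => pop. Stack: ab
  Read 'e': push. Stack: abe
  Read 'e': matches stack top 'e' => pop. Stack: ab
  Read 'b': matches stack top 'b' => pop. Stack: a
  Read 'a': matches stack top 'a' => pop. Stack: (empty)
  Read 'a': push. Stack: a
  Read 'd': push. Stack: ad
  Read 'c': push. Stack: adc
Final stack: "adc" (length 3)

3


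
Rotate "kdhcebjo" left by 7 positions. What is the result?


Input: "kdhcebjo", rotate left by 7
First 7 characters: "kdhcebj"
Remaining characters: "o"
Concatenate remaining + first: "o" + "kdhcebj" = "okdhcebj"

okdhcebj


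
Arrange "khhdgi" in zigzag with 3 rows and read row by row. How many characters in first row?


Zigzag "khhdgi" into 3 rows:
Placing characters:
  'k' => row 0
  'h' => row 1
  'h' => row 2
  'd' => row 1
  'g' => row 0
  'i' => row 1
Rows:
  Row 0: "kg"
  Row 1: "hdi"
  Row 2: "h"
First row length: 2

2


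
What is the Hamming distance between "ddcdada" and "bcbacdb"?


Comparing "ddcdada" and "bcbacdb" position by position:
  Position 0: 'd' vs 'b' => differ
  Position 1: 'd' vs 'c' => differ
  Position 2: 'c' vs 'b' => differ
  Position 3: 'd' vs 'a' => differ
  Position 4: 'a' vs 'c' => differ
  Position 5: 'd' vs 'd' => same
  Position 6: 'a' vs 'b' => differ
Total differences (Hamming distance): 6

6


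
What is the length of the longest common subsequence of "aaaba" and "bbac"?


LCS of "aaaba" and "bbac"
DP table:
           b    b    a    c
      0    0    0    0    0
  a   0    0    0    1    1
  a   0    0    0    1    1
  a   0    0    0    1    1
  b   0    1    1    1    1
  a   0    1    1    2    2
LCS length = dp[5][4] = 2

2


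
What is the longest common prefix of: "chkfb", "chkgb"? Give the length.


Words: chkfb, chkgb
  Position 0: all 'c' => match
  Position 1: all 'h' => match
  Position 2: all 'k' => match
  Position 3: ('f', 'g') => mismatch, stop
LCP = "chk" (length 3)

3


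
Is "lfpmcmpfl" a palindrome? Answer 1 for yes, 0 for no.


Input: lfpmcmpfl
Reversed: lfpmcmpfl
  Compare pos 0 ('l') with pos 8 ('l'): match
  Compare pos 1 ('f') with pos 7 ('f'): match
  Compare pos 2 ('p') with pos 6 ('p'): match
  Compare pos 3 ('m') with pos 5 ('m'): match
Result: palindrome

1


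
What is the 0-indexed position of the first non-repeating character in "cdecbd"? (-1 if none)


Input: cdecbd
Character frequencies:
  'b': 1
  'c': 2
  'd': 2
  'e': 1
Scanning left to right for freq == 1:
  Position 0 ('c'): freq=2, skip
  Position 1 ('d'): freq=2, skip
  Position 2 ('e'): unique! => answer = 2

2


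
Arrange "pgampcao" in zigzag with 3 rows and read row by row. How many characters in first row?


Zigzag "pgampcao" into 3 rows:
Placing characters:
  'p' => row 0
  'g' => row 1
  'a' => row 2
  'm' => row 1
  'p' => row 0
  'c' => row 1
  'a' => row 2
  'o' => row 1
Rows:
  Row 0: "pp"
  Row 1: "gmco"
  Row 2: "aa"
First row length: 2

2


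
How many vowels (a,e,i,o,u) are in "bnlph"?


Input: bnlph
Checking each character:
  'b' at position 0: consonant
  'n' at position 1: consonant
  'l' at position 2: consonant
  'p' at position 3: consonant
  'h' at position 4: consonant
Total vowels: 0

0


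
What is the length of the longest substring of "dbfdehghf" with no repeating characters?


Input: "dbfdehghf"
Sliding window (track last position of each char):
  Position 0 ('d'): window [0,0] length 1 -- new best
  Position 1 ('b'): window [0,1] length 2 -- new best
  Position 2 ('f'): window [0,2] length 3 -- new best
  Position 3 ('d'): repeat (last at 0), move window start to 1
  Position 3 ('d'): window [1,3] length 3
  Position 4 ('e'): window [1,4] length 4 -- new best
  Position 5 ('h'): window [1,5] length 5 -- new best
  Position 6 ('g'): window [1,6] length 6 -- new best
  Position 7 ('h'): repeat (last at 5), move window start to 6
  Position 7 ('h'): window [6,7] length 2
  Position 8 ('f'): window [6,8] length 3
Longest substring with no repeats: "bfdehg" with length 6

6


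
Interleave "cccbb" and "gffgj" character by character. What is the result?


Interleaving "cccbb" and "gffgj":
  Position 0: 'c' from first, 'g' from second => "cg"
  Position 1: 'c' from first, 'f' from second => "cf"
  Position 2: 'c' from first, 'f' from second => "cf"
  Position 3: 'b' from first, 'g' from second => "bg"
  Position 4: 'b' from first, 'j' from second => "bj"
Result: cgcfcfbgbj

cgcfcfbgbj


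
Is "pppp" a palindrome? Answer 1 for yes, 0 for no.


Input: pppp
Reversed: pppp
  Compare pos 0 ('p') with pos 3 ('p'): match
  Compare pos 1 ('p') with pos 2 ('p'): match
Result: palindrome

1


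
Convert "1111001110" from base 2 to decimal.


Input: "1111001110" in base 2
Positional expansion:
  Digit '1' (value 1) x 2^9 = 512
  Digit '1' (value 1) x 2^8 = 256
  Digit '1' (value 1) x 2^7 = 128
  Digit '1' (value 1) x 2^6 = 64
  Digit '0' (value 0) x 2^5 = 0
  Digit '0' (value 0) x 2^4 = 0
  Digit '1' (value 1) x 2^3 = 8
  Digit '1' (value 1) x 2^2 = 4
  Digit '1' (value 1) x 2^1 = 2
  Digit '0' (value 0) x 2^0 = 0
Sum = 974

974


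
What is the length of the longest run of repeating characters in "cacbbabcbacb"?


Input: "cacbbabcbacb"
Scanning for longest run:
  Position 1 ('a'): new char, reset run to 1
  Position 2 ('c'): new char, reset run to 1
  Position 3 ('b'): new char, reset run to 1
  Position 4 ('b'): continues run of 'b', length=2
  Position 5 ('a'): new char, reset run to 1
  Position 6 ('b'): new char, reset run to 1
  Position 7 ('c'): new char, reset run to 1
  Position 8 ('b'): new char, reset run to 1
  Position 9 ('a'): new char, reset run to 1
  Position 10 ('c'): new char, reset run to 1
  Position 11 ('b'): new char, reset run to 1
Longest run: 'b' with length 2

2


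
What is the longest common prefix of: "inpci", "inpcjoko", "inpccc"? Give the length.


Words: inpci, inpcjoko, inpccc
  Position 0: all 'i' => match
  Position 1: all 'n' => match
  Position 2: all 'p' => match
  Position 3: all 'c' => match
  Position 4: ('i', 'j', 'c') => mismatch, stop
LCP = "inpc" (length 4)

4


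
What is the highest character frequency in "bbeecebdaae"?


Input: bbeecebdaae
Character counts:
  'a': 2
  'b': 3
  'c': 1
  'd': 1
  'e': 4
Maximum frequency: 4

4


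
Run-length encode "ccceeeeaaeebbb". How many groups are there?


Input: ccceeeeaaeebbb
Scanning for consecutive runs:
  Group 1: 'c' x 3 (positions 0-2)
  Group 2: 'e' x 4 (positions 3-6)
  Group 3: 'a' x 2 (positions 7-8)
  Group 4: 'e' x 2 (positions 9-10)
  Group 5: 'b' x 3 (positions 11-13)
Total groups: 5

5


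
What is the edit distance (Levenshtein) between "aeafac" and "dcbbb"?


Computing edit distance: "aeafac" -> "dcbbb"
DP table:
           d    c    b    b    b
      0    1    2    3    4    5
  a   1    1    2    3    4    5
  e   2    2    2    3    4    5
  a   3    3    3    3    4    5
  f   4    4    4    4    4    5
  a   5    5    5    5    5    5
  c   6    6    5    6    6    6
Edit distance = dp[6][5] = 6

6
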